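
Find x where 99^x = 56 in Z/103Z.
34

Baby-step giant-step with step n = ⌈√103⌉ = 11.
Baby steps 99^j mod 103 (j:value) for j=0..10: 0:1, 1:99, 2:16, 3:39, 4:50, 5:6, 6:79, 7:96, 8:28, 9:94, 10:36.
Giant-step multiplier: 99^(-11) ≡ 99^(102-11) = 99^91 ≡ 5 (mod 103).
Giant steps γ_i = 56·5^i mod 103: γ_0=56, γ_1=74, γ_2=61, γ_3=99 (in table at j=1).
x = i·n + j = 3·11 + 1 = 34.
Check: 99^34 ≡ 56 (mod 103).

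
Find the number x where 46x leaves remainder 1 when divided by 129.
115

gcd(46, 129) = 1, so the inverse exists.
Extended Euclidean algorithm on (129, 46):
129 = 2 × 46 + 37  ⟹  37 = (1)·129 + (-2)·46
46 = 1 × 37 + 9  ⟹  9 = (-1)·129 + (3)·46
37 = 4 × 9 + 1  ⟹  1 = (5)·129 + (-14)·46
So (-14)·46 ≡ 1 (mod 129), i.e. 46^(-1) ≡ -14 ≡ 115 (mod 129).
Check: 46 × 115 = 5290 ≡ 1 (mod 129)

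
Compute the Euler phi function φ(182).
72

182 = 2 × 7 × 13
φ(n) = n × ∏(1 - 1/p) for each prime p dividing n
φ(182) = 182 × (1 - 1/2) × (1 - 1/7) × (1 - 1/13) = 72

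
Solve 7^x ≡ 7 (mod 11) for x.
1

Baby-step giant-step with step n = ⌈√11⌉ = 4.
Baby steps 7^j mod 11 (j:value) for j=0..3: 0:1, 1:7, 2:5, 3:2.
h = 7 is already in the table at j=1, so x = 1.
Check: 7^1 ≡ 7 (mod 11).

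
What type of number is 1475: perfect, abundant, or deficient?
deficient

Proper divisors of 1475: sum = 1 + 5 + 25 + 59 + 295 = 385
Since 385 < 1475, 1475 is deficient.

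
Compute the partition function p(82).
20506255

p(n) counts ways to write n as a sum of positive integers (order ignored).
Euler's pentagonal recurrence: p(k) = p(k-1) + p(k-2) - p(k-5) - p(k-7) + p(k-12) + p(k-15) - ... (offsets j(3j∓1)/2, signs ++--, p(0)=1, p(<0)=0).
DP table for k = 0..81: p(0)=1, p(1)=1, p(2)=2, p(3)=3, p(4)=5, p(5)=7, p(6)=11, p(7)=15, p(8)=22, p(9)=30, p(10)=42, p(11)=56, p(12)=77, p(13)=101, p(14)=135, p(15)=176, p(16)=231, p(17)=297, p(18)=385, p(19)=490, p(20)=627, p(21)=792, p(22)=1002, p(23)=1255, p(24)=1575, p(25)=1958, p(26)=2436, p(27)=3010, p(28)=3718, p(29)=4565, p(30)=5604, p(31)=6842, p(32)=8349, p(33)=10143, p(34)=12310, p(35)=14883, p(36)=17977, p(37)=21637, p(38)=26015, p(39)=31185, p(40)=37338, p(41)=44583, p(42)=53174, p(43)=63261, p(44)=75175, p(45)=89134, p(46)=105558, p(47)=124754, p(48)=147273, p(49)=173525, p(50)=204226, p(51)=239943, p(52)=281589, p(53)=329931, p(54)=386155, p(55)=451276, p(56)=526823, p(57)=614154, p(58)=715220, p(59)=831820, p(60)=966467, p(61)=1121505, p(62)=1300156, p(63)=1505499, p(64)=1741630, p(65)=2012558, p(66)=2323520, p(67)=2679689, p(68)=3087735, p(69)=3554345, p(70)=4087968, p(71)=4697205, p(72)=5392783, p(73)=6185689, p(74)=7089500, p(75)=8118264, p(76)=9289091, p(77)=10619863, p(78)=12132164, p(79)=13848650, p(80)=15796476, p(81)=18004327.
Final step: p(82) = p(81) + p(80) - p(77) - p(75) + p(70) + p(67) - p(60) - p(56) + p(47) + p(42) - p(31) - p(25) + p(12) + p(5)
= 18004327 + 15796476 - 10619863 - 8118264 + 4087968 + 2679689 - 966467 - 526823 + 124754 + 53174 - 6842 - 1958 + 77 + 7
= 20506255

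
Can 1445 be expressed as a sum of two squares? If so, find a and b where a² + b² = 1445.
1² + 38² (a=1, b=38)

Factorization: 1445 = 5 × 17^2
By Fermat: n is sum of two squares iff every prime p ≡ 3 (mod 4) appears to even power.
All primes ≡ 3 (mod 4) appear to even power.
Search a = 0, 1, 2, … for 1445 - a² a perfect square: first hit at a = 1: 1445 - 1 = 1444 = 38².
1445 = 1² + 38² = 1 + 1444 ✓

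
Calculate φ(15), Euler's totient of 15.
8

15 = 3 × 5
φ(n) = n × ∏(1 - 1/p) for each prime p dividing n
φ(15) = 15 × (1 - 1/3) × (1 - 1/5) = 8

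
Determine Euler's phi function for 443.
442

443 = 443
φ(n) = n × ∏(1 - 1/p) for each prime p dividing n
φ(443) = 443 × (1 - 1/443) = 442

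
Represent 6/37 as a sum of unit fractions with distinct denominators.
1/7 + 1/52 + 1/13468

Greedy algorithm:
6/37: ceiling(37/6) = 7, use 1/7
5/259: ceiling(259/5) = 52, use 1/52
1/13468: ceiling(13468/1) = 13468, use 1/13468
Result: 6/37 = 1/7 + 1/52 + 1/13468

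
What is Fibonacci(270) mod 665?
475

Matrix identity: Q^n = [[F_(n+1), F_n], [F_n, F_(n-1)]] with Q = [[1,1],[1,0]].
n = 270 = 100001110₂. Square-and-multiply, entries mod 665:
Q^1 = [[1,1],[1,0]]
Q^2 = (Q^1)² = [[2,1],[1,1]]
Q^4 = (Q^2)² = [[5,3],[3,2]]
Q^8 = (Q^4)² = [[34,21],[21,13]]
Q^16 = (Q^8)² = [[267,322],[322,610]]
Q^33 = (Q^16)²·Q = [[512,78],[78,434]]
Q^67 = (Q^33)²·Q = [[206,233],[233,638]]
Q^135 = (Q^67)²·Q = [[112,300],[300,477]]
Q^270 = (Q^135)² = [[134,475],[475,324]]
F_270 mod 665 = Q^270[0][1] = 475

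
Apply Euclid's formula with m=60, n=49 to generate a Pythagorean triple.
(1199, 5880, 6001)

Euclid's formula: a = m² - n², b = 2mn, c = m² + n²
m = 60, n = 49
a = 60² - 49² = 3600 - 2401 = 1199
b = 2 × 60 × 49 = 5880
c = 60² + 49² = 3600 + 2401 = 6001
Verification: 1199² + 5880² = 1437601 + 34574400 = 36012001 = 6001² ✓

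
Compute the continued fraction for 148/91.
[1; 1, 1, 1, 2, 11]

Euclidean algorithm steps:
148 = 1 × 91 + 57
91 = 1 × 57 + 34
57 = 1 × 34 + 23
34 = 1 × 23 + 11
23 = 2 × 11 + 1
11 = 11 × 1 + 0
Continued fraction: [1; 1, 1, 1, 2, 11]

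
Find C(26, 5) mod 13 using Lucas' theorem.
0

Using Lucas' theorem:
Write n=26 and k=5 in base 13:
n in base 13: [2, 0]
k in base 13: [0, 5]
C(26,5) mod 13 = ∏ C(n_i, k_i) mod 13
Digit binomials (mod 13): C(2,0) = 1; C(0,5) = 0 (k_i > n_i)
Product: 1 × 0 = 0 ≡ 0 (mod 13)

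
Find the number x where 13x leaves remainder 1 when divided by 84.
13

gcd(13, 84) = 1, so the inverse exists.
Extended Euclidean algorithm on (84, 13):
84 = 6 × 13 + 6  ⟹  6 = (1)·84 + (-6)·13
13 = 2 × 6 + 1  ⟹  1 = (-2)·84 + (13)·13
So (13)·13 ≡ 1 (mod 84), i.e. 13^(-1) ≡ 13 (mod 84).
Check: 13 × 13 = 169 ≡ 1 (mod 84)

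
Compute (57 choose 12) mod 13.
0

Using Lucas' theorem:
Write n=57 and k=12 in base 13:
n in base 13: [4, 5]
k in base 13: [0, 12]
C(57,12) mod 13 = ∏ C(n_i, k_i) mod 13
Digit binomials (mod 13): C(4,0) = 1; C(5,12) = 0 (k_i > n_i)
Product: 1 × 0 = 0 ≡ 0 (mod 13)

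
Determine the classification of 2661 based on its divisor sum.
deficient

Proper divisors of 2661: sum = 1 + 3 + 887 = 891
Since 891 < 2661, 2661 is deficient.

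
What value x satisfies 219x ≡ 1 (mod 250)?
129

gcd(219, 250) = 1, so the inverse exists.
Extended Euclidean algorithm on (250, 219):
250 = 1 × 219 + 31  ⟹  31 = (1)·250 + (-1)·219
219 = 7 × 31 + 2  ⟹  2 = (-7)·250 + (8)·219
31 = 15 × 2 + 1  ⟹  1 = (106)·250 + (-121)·219
So (-121)·219 ≡ 1 (mod 250), i.e. 219^(-1) ≡ -121 ≡ 129 (mod 250).
Check: 219 × 129 = 28251 ≡ 1 (mod 250)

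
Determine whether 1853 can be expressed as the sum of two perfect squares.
2² + 43² (a=2, b=43)

Factorization: 1853 = 17 × 109
By Fermat: n is sum of two squares iff every prime p ≡ 3 (mod 4) appears to even power.
All primes ≡ 3 (mod 4) appear to even power.
Search a = 0, 1, 2, … for 1853 - a² a perfect square: first hit at a = 2: 1853 - 4 = 1849 = 43².
1853 = 2² + 43² = 4 + 1849 ✓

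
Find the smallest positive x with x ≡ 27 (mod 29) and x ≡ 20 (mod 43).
665

Using Chinese Remainder Theorem:
M = 29 × 43 = 1247
M1 = 43, M2 = 29
y1 = 43^(-1) mod 29 = 27
y2 = 29^(-1) mod 43 = 3
x = (27×43×27 + 20×29×3) mod 1247 = 665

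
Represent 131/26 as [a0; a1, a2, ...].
[5; 26]

Euclidean algorithm steps:
131 = 5 × 26 + 1
26 = 26 × 1 + 0
Continued fraction: [5; 26]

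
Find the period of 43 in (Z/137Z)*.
136

137 is prime, so ord(43) divides φ(137) = 136.
Divisors of 136: 1, 2, 4, 8, 17, 34, 68, 136.
Repeated squaring: 43^1 ≡ 43, 43^2 ≡ 68, 43^4 ≡ 103, 43^8 ≡ 60, 43^16 ≡ 38, 43^32 ≡ 74, 43^64 ≡ 133, 43^128 ≡ 16 (mod 137).
Test 43^d mod 137 for each divisor d in increasing order:
43^1 ≡ 43
43^2 ≡ 68
43^4 ≡ 103
43^8 ≡ 60
43^17 = 43^16·43^1 ≡ 127
43^34 = 43^32·43^2 ≡ 100
43^68 = 43^64·43^4 ≡ 136
43^136 = 43^128·43^8 ≡ 1  ← first divisor giving 1
The order is 136.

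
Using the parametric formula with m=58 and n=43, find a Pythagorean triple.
(1515, 4988, 5213)

Euclid's formula: a = m² - n², b = 2mn, c = m² + n²
m = 58, n = 43
a = 58² - 43² = 3364 - 1849 = 1515
b = 2 × 58 × 43 = 4988
c = 58² + 43² = 3364 + 1849 = 5213
Verification: 1515² + 4988² = 2295225 + 24880144 = 27175369 = 5213² ✓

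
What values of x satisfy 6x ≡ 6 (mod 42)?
x ≡ 1 (mod 7)

gcd(6, 42) = 6, which divides 6, so solutions exist.
Divide through by 6: x ≡ 1 (mod 7).
The coefficient of x is now 1, so x ≡ 1 (mod 7).
Check: 6 × 1 = 6 ≡ 6 (mod 42).
x ≡ 1 (mod 7), giving 6 solutions mod 42.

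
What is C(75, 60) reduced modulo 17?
0

Using Lucas' theorem:
Write n=75 and k=60 in base 17:
n in base 17: [4, 7]
k in base 17: [3, 9]
C(75,60) mod 17 = ∏ C(n_i, k_i) mod 17
Digit binomials (mod 17): C(4,3) = 4; C(7,9) = 0 (k_i > n_i)
Product: 4 × 0 = 0 ≡ 0 (mod 17)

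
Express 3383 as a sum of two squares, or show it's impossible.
Not possible

Factorization: 3383 = 17 × 199
By Fermat: n is sum of two squares iff every prime p ≡ 3 (mod 4) appears to even power.
Prime(s) ≡ 3 (mod 4) with odd exponent: [(199, 1)]
Therefore 3383 cannot be expressed as a² + b².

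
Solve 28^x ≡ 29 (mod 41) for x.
37

Baby-step giant-step with step n = ⌈√41⌉ = 7.
Baby steps 28^j mod 41 (j:value) for j=0..6: 0:1, 1:28, 2:5, 3:17, 4:25, 5:3, 6:2.
Giant-step multiplier: 28^(-7) ≡ 28^(40-7) = 28^33 ≡ 11 (mod 41).
Giant steps γ_i = 29·11^i mod 41: γ_0=29, γ_1=32, γ_2=24, γ_3=18, γ_4=34, γ_5=5 (in table at j=2).
x = i·n + j = 5·7 + 2 = 37.
Check: 28^37 ≡ 29 (mod 41).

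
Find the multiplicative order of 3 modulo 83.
41

83 is prime, so ord(3) divides φ(83) = 82.
Divisors of 82: 1, 2, 41, 82.
Repeated squaring: 3^1 ≡ 3, 3^2 ≡ 9, 3^4 ≡ 81, 3^8 ≡ 4, 3^16 ≡ 16, 3^32 ≡ 7, 3^64 ≡ 49 (mod 83).
Test 3^d mod 83 for each divisor d in increasing order:
3^1 ≡ 3
3^2 ≡ 9
3^41 = 3^32·3^8·3^1 ≡ 1  ← first divisor giving 1
The order is 41.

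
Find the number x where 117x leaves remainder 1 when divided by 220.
173

gcd(117, 220) = 1, so the inverse exists.
Extended Euclidean algorithm on (220, 117):
220 = 1 × 117 + 103  ⟹  103 = (1)·220 + (-1)·117
117 = 1 × 103 + 14  ⟹  14 = (-1)·220 + (2)·117
103 = 7 × 14 + 5  ⟹  5 = (8)·220 + (-15)·117
14 = 2 × 5 + 4  ⟹  4 = (-17)·220 + (32)·117
5 = 1 × 4 + 1  ⟹  1 = (25)·220 + (-47)·117
So (-47)·117 ≡ 1 (mod 220), i.e. 117^(-1) ≡ -47 ≡ 173 (mod 220).
Check: 117 × 173 = 20241 ≡ 1 (mod 220)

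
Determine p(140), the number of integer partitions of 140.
15065878135

p(n) counts ways to write n as a sum of positive integers (order ignored).
Euler's pentagonal recurrence: p(k) = p(k-1) + p(k-2) - p(k-5) - p(k-7) + p(k-12) + p(k-15) - ... (offsets j(3j∓1)/2, signs ++--, p(0)=1, p(<0)=0).
DP table for k = 0..139: p(0)=1, p(1)=1, p(2)=2, p(3)=3, p(4)=5, p(5)=7, p(6)=11, p(7)=15, p(8)=22, p(9)=30, p(10)=42, p(11)=56, p(12)=77, p(13)=101, p(14)=135, p(15)=176, p(16)=231, p(17)=297, p(18)=385, p(19)=490, p(20)=627, p(21)=792, p(22)=1002, p(23)=1255, p(24)=1575, p(25)=1958, p(26)=2436, p(27)=3010, p(28)=3718, p(29)=4565, p(30)=5604, p(31)=6842, p(32)=8349, p(33)=10143, p(34)=12310, p(35)=14883, p(36)=17977, p(37)=21637, p(38)=26015, p(39)=31185, p(40)=37338, p(41)=44583, p(42)=53174, p(43)=63261, p(44)=75175, p(45)=89134, p(46)=105558, p(47)=124754, p(48)=147273, p(49)=173525, p(50)=204226, p(51)=239943, p(52)=281589, p(53)=329931, p(54)=386155, p(55)=451276, p(56)=526823, p(57)=614154, p(58)=715220, p(59)=831820, p(60)=966467, p(61)=1121505, p(62)=1300156, p(63)=1505499, p(64)=1741630, p(65)=2012558, p(66)=2323520, p(67)=2679689, p(68)=3087735, p(69)=3554345, p(70)=4087968, p(71)=4697205, p(72)=5392783, p(73)=6185689, p(74)=7089500, p(75)=8118264, p(76)=9289091, p(77)=10619863, p(78)=12132164, p(79)=13848650, p(80)=15796476, p(81)=18004327, p(82)=20506255, p(83)=23338469, p(84)=26543660, p(85)=30167357, p(86)=34262962, p(87)=38887673, p(88)=44108109, p(89)=49995925, p(90)=56634173, p(91)=64112359, p(92)=72533807, p(93)=82010177, p(94)=92669720, p(95)=104651419, p(96)=118114304, p(97)=133230930, p(98)=150198136, p(99)=169229875, p(100)=190569292, p(101)=214481126, p(102)=241265379, p(103)=271248950, p(104)=304801365, p(105)=342325709, p(106)=384276336, p(107)=431149389, p(108)=483502844, p(109)=541946240, p(110)=607163746, p(111)=679903203, p(112)=761002156, p(113)=851376628, p(114)=952050665, p(115)=1064144451, p(116)=1188908248, p(117)=1327710076, p(118)=1482074143, p(119)=1653668665, p(120)=1844349560, p(121)=2056148051, p(122)=2291320912, p(123)=2552338241, p(124)=2841940500, p(125)=3163127352, p(126)=3519222692, p(127)=3913864295, p(128)=4351078600, p(129)=4835271870, p(130)=5371315400, p(131)=5964539504, p(132)=6620830889, p(133)=7346629512, p(134)=8149040695, p(135)=9035836076, p(136)=10015581680, p(137)=11097645016, p(138)=12292341831, p(139)=13610949895.
Final step: p(140) = p(139) + p(138) - p(135) - p(133) + p(128) + p(125) - p(118) - p(114) + p(105) + p(100) - p(89) - p(83) + p(70) + p(63) - p(48) - p(40) + p(23) + p(14)
= 13610949895 + 12292341831 - 9035836076 - 7346629512 + 4351078600 + 3163127352 - 1482074143 - 952050665 + 342325709 + 190569292 - 49995925 - 23338469 + 4087968 + 1505499 - 147273 - 37338 + 1255 + 135
= 15065878135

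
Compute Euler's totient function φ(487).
486

487 = 487
φ(n) = n × ∏(1 - 1/p) for each prime p dividing n
φ(487) = 487 × (1 - 1/487) = 486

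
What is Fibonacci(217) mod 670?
437

Matrix identity: Q^n = [[F_(n+1), F_n], [F_n, F_(n-1)]] with Q = [[1,1],[1,0]].
n = 217 = 11011001₂. Square-and-multiply, entries mod 670:
Q^1 = [[1,1],[1,0]]
Q^3 = (Q^1)²·Q = [[3,2],[2,1]]
Q^6 = (Q^3)² = [[13,8],[8,5]]
Q^13 = (Q^6)²·Q = [[377,233],[233,144]]
Q^27 = (Q^13)²·Q = [[231,108],[108,123]]
Q^54 = (Q^27)² = [[35,42],[42,663]]
Q^108 = (Q^54)² = [[309,506],[506,473]]
Q^217 = (Q^108)²·Q = [[159,437],[437,392]]
F_217 mod 670 = Q^217[0][1] = 437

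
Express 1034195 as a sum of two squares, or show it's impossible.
Not possible

Factorization: 1034195 = 5 × 17 × 23^3
By Fermat: n is sum of two squares iff every prime p ≡ 3 (mod 4) appears to even power.
Prime(s) ≡ 3 (mod 4) with odd exponent: [(23, 3)]
Therefore 1034195 cannot be expressed as a² + b².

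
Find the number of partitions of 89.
49995925

p(n) counts ways to write n as a sum of positive integers (order ignored).
Euler's pentagonal recurrence: p(k) = p(k-1) + p(k-2) - p(k-5) - p(k-7) + p(k-12) + p(k-15) - ... (offsets j(3j∓1)/2, signs ++--, p(0)=1, p(<0)=0).
DP table for k = 0..88: p(0)=1, p(1)=1, p(2)=2, p(3)=3, p(4)=5, p(5)=7, p(6)=11, p(7)=15, p(8)=22, p(9)=30, p(10)=42, p(11)=56, p(12)=77, p(13)=101, p(14)=135, p(15)=176, p(16)=231, p(17)=297, p(18)=385, p(19)=490, p(20)=627, p(21)=792, p(22)=1002, p(23)=1255, p(24)=1575, p(25)=1958, p(26)=2436, p(27)=3010, p(28)=3718, p(29)=4565, p(30)=5604, p(31)=6842, p(32)=8349, p(33)=10143, p(34)=12310, p(35)=14883, p(36)=17977, p(37)=21637, p(38)=26015, p(39)=31185, p(40)=37338, p(41)=44583, p(42)=53174, p(43)=63261, p(44)=75175, p(45)=89134, p(46)=105558, p(47)=124754, p(48)=147273, p(49)=173525, p(50)=204226, p(51)=239943, p(52)=281589, p(53)=329931, p(54)=386155, p(55)=451276, p(56)=526823, p(57)=614154, p(58)=715220, p(59)=831820, p(60)=966467, p(61)=1121505, p(62)=1300156, p(63)=1505499, p(64)=1741630, p(65)=2012558, p(66)=2323520, p(67)=2679689, p(68)=3087735, p(69)=3554345, p(70)=4087968, p(71)=4697205, p(72)=5392783, p(73)=6185689, p(74)=7089500, p(75)=8118264, p(76)=9289091, p(77)=10619863, p(78)=12132164, p(79)=13848650, p(80)=15796476, p(81)=18004327, p(82)=20506255, p(83)=23338469, p(84)=26543660, p(85)=30167357, p(86)=34262962, p(87)=38887673, p(88)=44108109.
Final step: p(89) = p(88) + p(87) - p(84) - p(82) + p(77) + p(74) - p(67) - p(63) + p(54) + p(49) - p(38) - p(32) + p(19) + p(12)
= 44108109 + 38887673 - 26543660 - 20506255 + 10619863 + 7089500 - 2679689 - 1505499 + 386155 + 173525 - 26015 - 8349 + 490 + 77
= 49995925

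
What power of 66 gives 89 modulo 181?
95

Baby-step giant-step with step n = ⌈√181⌉ = 14.
Baby steps 66^j mod 181 (j:value) for j=0..13: 0:1, 1:66, 2:12, 3:68, 4:144, 5:92, 6:99, 7:18, 8:102, 9:35, 10:138, 11:58, 12:27, 13:153.
Giant-step multiplier: 66^(-14) ≡ 66^(180-14) = 66^166 ≡ 100 (mod 181).
Giant steps γ_i = 89·100^i mod 181: γ_0=89, γ_1=31, γ_2=23, γ_3=128, γ_4=130, γ_5=149, γ_6=58 (in table at j=11).
x = i·n + j = 6·14 + 11 = 95.
Check: 66^95 ≡ 89 (mod 181).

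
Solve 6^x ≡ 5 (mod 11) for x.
6

Baby-step giant-step with step n = ⌈√11⌉ = 4.
Baby steps 6^j mod 11 (j:value) for j=0..3: 0:1, 1:6, 2:3, 3:7.
Giant-step multiplier: 6^(-4) ≡ 6^(10-4) = 6^6 ≡ 5 (mod 11).
Giant steps γ_i = 5·5^i mod 11: γ_0=5, γ_1=3 (in table at j=2).
x = i·n + j = 1·4 + 2 = 6.
Check: 6^6 ≡ 5 (mod 11).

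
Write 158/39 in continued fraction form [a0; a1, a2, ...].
[4; 19, 2]

Euclidean algorithm steps:
158 = 4 × 39 + 2
39 = 19 × 2 + 1
2 = 2 × 1 + 0
Continued fraction: [4; 19, 2]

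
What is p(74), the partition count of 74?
7089500

p(n) counts ways to write n as a sum of positive integers (order ignored).
Euler's pentagonal recurrence: p(k) = p(k-1) + p(k-2) - p(k-5) - p(k-7) + p(k-12) + p(k-15) - ... (offsets j(3j∓1)/2, signs ++--, p(0)=1, p(<0)=0).
DP table for k = 0..73: p(0)=1, p(1)=1, p(2)=2, p(3)=3, p(4)=5, p(5)=7, p(6)=11, p(7)=15, p(8)=22, p(9)=30, p(10)=42, p(11)=56, p(12)=77, p(13)=101, p(14)=135, p(15)=176, p(16)=231, p(17)=297, p(18)=385, p(19)=490, p(20)=627, p(21)=792, p(22)=1002, p(23)=1255, p(24)=1575, p(25)=1958, p(26)=2436, p(27)=3010, p(28)=3718, p(29)=4565, p(30)=5604, p(31)=6842, p(32)=8349, p(33)=10143, p(34)=12310, p(35)=14883, p(36)=17977, p(37)=21637, p(38)=26015, p(39)=31185, p(40)=37338, p(41)=44583, p(42)=53174, p(43)=63261, p(44)=75175, p(45)=89134, p(46)=105558, p(47)=124754, p(48)=147273, p(49)=173525, p(50)=204226, p(51)=239943, p(52)=281589, p(53)=329931, p(54)=386155, p(55)=451276, p(56)=526823, p(57)=614154, p(58)=715220, p(59)=831820, p(60)=966467, p(61)=1121505, p(62)=1300156, p(63)=1505499, p(64)=1741630, p(65)=2012558, p(66)=2323520, p(67)=2679689, p(68)=3087735, p(69)=3554345, p(70)=4087968, p(71)=4697205, p(72)=5392783, p(73)=6185689.
Final step: p(74) = p(73) + p(72) - p(69) - p(67) + p(62) + p(59) - p(52) - p(48) + p(39) + p(34) - p(23) - p(17) + p(4)
= 6185689 + 5392783 - 3554345 - 2679689 + 1300156 + 831820 - 281589 - 147273 + 31185 + 12310 - 1255 - 297 + 5
= 7089500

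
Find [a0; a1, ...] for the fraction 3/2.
[1; 2]

Euclidean algorithm steps:
3 = 1 × 2 + 1
2 = 2 × 1 + 0
Continued fraction: [1; 2]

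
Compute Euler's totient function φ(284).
140

284 = 2^2 × 71
φ(n) = n × ∏(1 - 1/p) for each prime p dividing n
φ(284) = 284 × (1 - 1/2) × (1 - 1/71) = 140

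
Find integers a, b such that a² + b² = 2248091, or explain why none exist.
Not possible

Factorization: 2248091 = 131^3
By Fermat: n is sum of two squares iff every prime p ≡ 3 (mod 4) appears to even power.
Prime(s) ≡ 3 (mod 4) with odd exponent: [(131, 3)]
Therefore 2248091 cannot be expressed as a² + b².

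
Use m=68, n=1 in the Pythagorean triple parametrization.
(4623, 136, 4625)

Euclid's formula: a = m² - n², b = 2mn, c = m² + n²
m = 68, n = 1
a = 68² - 1² = 4624 - 1 = 4623
b = 2 × 68 × 1 = 136
c = 68² + 1² = 4624 + 1 = 4625
Verification: 4623² + 136² = 21372129 + 18496 = 21390625 = 4625² ✓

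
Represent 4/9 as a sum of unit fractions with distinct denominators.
1/3 + 1/9

Greedy algorithm:
4/9: ceiling(9/4) = 3, use 1/3
1/9: ceiling(9/1) = 9, use 1/9
Result: 4/9 = 1/3 + 1/9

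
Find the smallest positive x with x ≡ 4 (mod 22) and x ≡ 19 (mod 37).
796

Using Chinese Remainder Theorem:
M = 22 × 37 = 814
M1 = 37, M2 = 22
y1 = 37^(-1) mod 22 = 3
y2 = 22^(-1) mod 37 = 32
x = (4×37×3 + 19×22×32) mod 814 = 796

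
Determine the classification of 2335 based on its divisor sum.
deficient

Proper divisors of 2335: sum = 1 + 5 + 467 = 473
Since 473 < 2335, 2335 is deficient.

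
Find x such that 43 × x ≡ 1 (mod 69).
61

gcd(43, 69) = 1, so the inverse exists.
Extended Euclidean algorithm on (69, 43):
69 = 1 × 43 + 26  ⟹  26 = (1)·69 + (-1)·43
43 = 1 × 26 + 17  ⟹  17 = (-1)·69 + (2)·43
26 = 1 × 17 + 9  ⟹  9 = (2)·69 + (-3)·43
17 = 1 × 9 + 8  ⟹  8 = (-3)·69 + (5)·43
9 = 1 × 8 + 1  ⟹  1 = (5)·69 + (-8)·43
So (-8)·43 ≡ 1 (mod 69), i.e. 43^(-1) ≡ -8 ≡ 61 (mod 69).
Check: 43 × 61 = 2623 ≡ 1 (mod 69)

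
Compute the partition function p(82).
20506255

p(n) counts ways to write n as a sum of positive integers (order ignored).
Euler's pentagonal recurrence: p(k) = p(k-1) + p(k-2) - p(k-5) - p(k-7) + p(k-12) + p(k-15) - ... (offsets j(3j∓1)/2, signs ++--, p(0)=1, p(<0)=0).
DP table for k = 0..81: p(0)=1, p(1)=1, p(2)=2, p(3)=3, p(4)=5, p(5)=7, p(6)=11, p(7)=15, p(8)=22, p(9)=30, p(10)=42, p(11)=56, p(12)=77, p(13)=101, p(14)=135, p(15)=176, p(16)=231, p(17)=297, p(18)=385, p(19)=490, p(20)=627, p(21)=792, p(22)=1002, p(23)=1255, p(24)=1575, p(25)=1958, p(26)=2436, p(27)=3010, p(28)=3718, p(29)=4565, p(30)=5604, p(31)=6842, p(32)=8349, p(33)=10143, p(34)=12310, p(35)=14883, p(36)=17977, p(37)=21637, p(38)=26015, p(39)=31185, p(40)=37338, p(41)=44583, p(42)=53174, p(43)=63261, p(44)=75175, p(45)=89134, p(46)=105558, p(47)=124754, p(48)=147273, p(49)=173525, p(50)=204226, p(51)=239943, p(52)=281589, p(53)=329931, p(54)=386155, p(55)=451276, p(56)=526823, p(57)=614154, p(58)=715220, p(59)=831820, p(60)=966467, p(61)=1121505, p(62)=1300156, p(63)=1505499, p(64)=1741630, p(65)=2012558, p(66)=2323520, p(67)=2679689, p(68)=3087735, p(69)=3554345, p(70)=4087968, p(71)=4697205, p(72)=5392783, p(73)=6185689, p(74)=7089500, p(75)=8118264, p(76)=9289091, p(77)=10619863, p(78)=12132164, p(79)=13848650, p(80)=15796476, p(81)=18004327.
Final step: p(82) = p(81) + p(80) - p(77) - p(75) + p(70) + p(67) - p(60) - p(56) + p(47) + p(42) - p(31) - p(25) + p(12) + p(5)
= 18004327 + 15796476 - 10619863 - 8118264 + 4087968 + 2679689 - 966467 - 526823 + 124754 + 53174 - 6842 - 1958 + 77 + 7
= 20506255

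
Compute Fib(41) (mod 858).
727

Matrix identity: Q^n = [[F_(n+1), F_n], [F_n, F_(n-1)]] with Q = [[1,1],[1,0]].
n = 41 = 101001₂. Square-and-multiply, entries mod 858:
Q^1 = [[1,1],[1,0]]
Q^2 = (Q^1)² = [[2,1],[1,1]]
Q^5 = (Q^2)²·Q = [[8,5],[5,3]]
Q^10 = (Q^5)² = [[89,55],[55,34]]
Q^20 = (Q^10)² = [[650,759],[759,749]]
Q^41 = (Q^20)²·Q = [[364,727],[727,495]]
F_41 mod 858 = Q^41[0][1] = 727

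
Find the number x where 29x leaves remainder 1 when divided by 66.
41

gcd(29, 66) = 1, so the inverse exists.
Extended Euclidean algorithm on (66, 29):
66 = 2 × 29 + 8  ⟹  8 = (1)·66 + (-2)·29
29 = 3 × 8 + 5  ⟹  5 = (-3)·66 + (7)·29
8 = 1 × 5 + 3  ⟹  3 = (4)·66 + (-9)·29
5 = 1 × 3 + 2  ⟹  2 = (-7)·66 + (16)·29
3 = 1 × 2 + 1  ⟹  1 = (11)·66 + (-25)·29
So (-25)·29 ≡ 1 (mod 66), i.e. 29^(-1) ≡ -25 ≡ 41 (mod 66).
Check: 29 × 41 = 1189 ≡ 1 (mod 66)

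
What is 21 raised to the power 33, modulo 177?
135

Repeated squaring. Binary of 33 = 100001.
21^1 ≡ 21 (mod 177); 21^2 ≡ 87 (mod 177); 21^4 ≡ 135 (mod 177); 21^8 ≡ 171 (mod 177); 21^16 ≡ 36 (mod 177); 21^32 ≡ 57 (mod 177)
21^33 = 21^1 × 21^32 ≡ 135 (mod 177)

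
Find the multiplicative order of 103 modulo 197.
196

197 is prime, so ord(103) divides φ(197) = 196.
Divisors of 196: 1, 2, 4, 7, 14, 28, 49, 98, 196.
Repeated squaring: 103^1 ≡ 103, 103^2 ≡ 168, 103^4 ≡ 53, 103^8 ≡ 51, 103^16 ≡ 40, 103^32 ≡ 24, 103^64 ≡ 182, 103^128 ≡ 28 (mod 197).
Test 103^d mod 197 for each divisor d in increasing order:
103^1 ≡ 103
103^2 ≡ 168
103^4 ≡ 53
103^7 = 103^4·103^2·103^1 ≡ 77
103^14 = 103^8·103^4·103^2 ≡ 19
103^28 = 103^16·103^8·103^4 ≡ 164
103^49 = 103^32·103^16·103^1 ≡ 183
103^98 = 103^64·103^32·103^2 ≡ 196
103^196 = 103^128·103^64·103^4 ≡ 1  ← first divisor giving 1
The order is 196.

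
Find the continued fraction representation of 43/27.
[1; 1, 1, 2, 5]

Euclidean algorithm steps:
43 = 1 × 27 + 16
27 = 1 × 16 + 11
16 = 1 × 11 + 5
11 = 2 × 5 + 1
5 = 5 × 1 + 0
Continued fraction: [1; 1, 1, 2, 5]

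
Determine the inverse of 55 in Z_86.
61

gcd(55, 86) = 1, so the inverse exists.
Extended Euclidean algorithm on (86, 55):
86 = 1 × 55 + 31  ⟹  31 = (1)·86 + (-1)·55
55 = 1 × 31 + 24  ⟹  24 = (-1)·86 + (2)·55
31 = 1 × 24 + 7  ⟹  7 = (2)·86 + (-3)·55
24 = 3 × 7 + 3  ⟹  3 = (-7)·86 + (11)·55
7 = 2 × 3 + 1  ⟹  1 = (16)·86 + (-25)·55
So (-25)·55 ≡ 1 (mod 86), i.e. 55^(-1) ≡ -25 ≡ 61 (mod 86).
Check: 55 × 61 = 3355 ≡ 1 (mod 86)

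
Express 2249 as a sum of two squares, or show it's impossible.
20² + 43² (a=20, b=43)

Factorization: 2249 = 13 × 173
By Fermat: n is sum of two squares iff every prime p ≡ 3 (mod 4) appears to even power.
All primes ≡ 3 (mod 4) appear to even power.
Search a = 0, 1, 2, … for 2249 - a² a perfect square: first hit at a = 20: 2249 - 400 = 1849 = 43².
2249 = 20² + 43² = 400 + 1849 ✓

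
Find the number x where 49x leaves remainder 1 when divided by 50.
49

gcd(49, 50) = 1, so the inverse exists.
Extended Euclidean algorithm on (50, 49):
50 = 1 × 49 + 1  ⟹  1 = (1)·50 + (-1)·49
So (-1)·49 ≡ 1 (mod 50), i.e. 49^(-1) ≡ -1 ≡ 49 (mod 50).
Check: 49 × 49 = 2401 ≡ 1 (mod 50)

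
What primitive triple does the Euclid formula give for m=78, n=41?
(4403, 6396, 7765)

Euclid's formula: a = m² - n², b = 2mn, c = m² + n²
m = 78, n = 41
a = 78² - 41² = 6084 - 1681 = 4403
b = 2 × 78 × 41 = 6396
c = 78² + 41² = 6084 + 1681 = 7765
Verification: 4403² + 6396² = 19386409 + 40908816 = 60295225 = 7765² ✓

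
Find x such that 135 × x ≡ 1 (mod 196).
151

gcd(135, 196) = 1, so the inverse exists.
Extended Euclidean algorithm on (196, 135):
196 = 1 × 135 + 61  ⟹  61 = (1)·196 + (-1)·135
135 = 2 × 61 + 13  ⟹  13 = (-2)·196 + (3)·135
61 = 4 × 13 + 9  ⟹  9 = (9)·196 + (-13)·135
13 = 1 × 9 + 4  ⟹  4 = (-11)·196 + (16)·135
9 = 2 × 4 + 1  ⟹  1 = (31)·196 + (-45)·135
So (-45)·135 ≡ 1 (mod 196), i.e. 135^(-1) ≡ -45 ≡ 151 (mod 196).
Check: 135 × 151 = 20385 ≡ 1 (mod 196)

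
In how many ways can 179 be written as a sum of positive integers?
625846753120

p(n) counts ways to write n as a sum of positive integers (order ignored).
Euler's pentagonal recurrence: p(k) = p(k-1) + p(k-2) - p(k-5) - p(k-7) + p(k-12) + p(k-15) - ... (offsets j(3j∓1)/2, signs ++--, p(0)=1, p(<0)=0).
DP table for k = 0..178: p(0)=1, p(1)=1, p(2)=2, p(3)=3, p(4)=5, p(5)=7, p(6)=11, p(7)=15, p(8)=22, p(9)=30, p(10)=42, p(11)=56, p(12)=77, p(13)=101, p(14)=135, p(15)=176, p(16)=231, p(17)=297, p(18)=385, p(19)=490, p(20)=627, p(21)=792, p(22)=1002, p(23)=1255, p(24)=1575, p(25)=1958, p(26)=2436, p(27)=3010, p(28)=3718, p(29)=4565, p(30)=5604, p(31)=6842, p(32)=8349, p(33)=10143, p(34)=12310, p(35)=14883, p(36)=17977, p(37)=21637, p(38)=26015, p(39)=31185, p(40)=37338, p(41)=44583, p(42)=53174, p(43)=63261, p(44)=75175, p(45)=89134, p(46)=105558, p(47)=124754, p(48)=147273, p(49)=173525, p(50)=204226, p(51)=239943, p(52)=281589, p(53)=329931, p(54)=386155, p(55)=451276, p(56)=526823, p(57)=614154, p(58)=715220, p(59)=831820, p(60)=966467, p(61)=1121505, p(62)=1300156, p(63)=1505499, p(64)=1741630, p(65)=2012558, p(66)=2323520, p(67)=2679689, p(68)=3087735, p(69)=3554345, p(70)=4087968, p(71)=4697205, p(72)=5392783, p(73)=6185689, p(74)=7089500, p(75)=8118264, p(76)=9289091, p(77)=10619863, p(78)=12132164, p(79)=13848650, p(80)=15796476, p(81)=18004327, p(82)=20506255, p(83)=23338469, p(84)=26543660, p(85)=30167357, p(86)=34262962, p(87)=38887673, p(88)=44108109, p(89)=49995925, p(90)=56634173, p(91)=64112359, p(92)=72533807, p(93)=82010177, p(94)=92669720, p(95)=104651419, p(96)=118114304, p(97)=133230930, p(98)=150198136, p(99)=169229875, p(100)=190569292, p(101)=214481126, p(102)=241265379, p(103)=271248950, p(104)=304801365, p(105)=342325709, p(106)=384276336, p(107)=431149389, p(108)=483502844, p(109)=541946240, p(110)=607163746, p(111)=679903203, p(112)=761002156, p(113)=851376628, p(114)=952050665, p(115)=1064144451, p(116)=1188908248, p(117)=1327710076, p(118)=1482074143, p(119)=1653668665, p(120)=1844349560, p(121)=2056148051, p(122)=2291320912, p(123)=2552338241, p(124)=2841940500, p(125)=3163127352, p(126)=3519222692, p(127)=3913864295, p(128)=4351078600, p(129)=4835271870, p(130)=5371315400, p(131)=5964539504, p(132)=6620830889, p(133)=7346629512, p(134)=8149040695, p(135)=9035836076, p(136)=10015581680, p(137)=11097645016, p(138)=12292341831, p(139)=13610949895, p(140)=15065878135, p(141)=16670689208, p(142)=18440293320, p(143)=20390982757, p(144)=22540654445, p(145)=24908858009, p(146)=27517052599, p(147)=30388671978, p(148)=33549419497, p(149)=37027355200, p(150)=40853235313, p(151)=45060624582, p(152)=49686288421, p(153)=54770336324, p(154)=60356673280, p(155)=66493182097, p(156)=73232243759, p(157)=80630964769, p(158)=88751778802, p(159)=97662728555, p(160)=107438159466, p(161)=118159068427, p(162)=129913904637, p(163)=142798995930, p(164)=156919475295, p(165)=172389800255, p(166)=189334822579, p(167)=207890420102, p(168)=228204732751, p(169)=250438925115, p(170)=274768617130, p(171)=301384802048, p(172)=330495499613, p(173)=362326859895, p(174)=397125074750, p(175)=435157697830, p(176)=476715857290, p(177)=522115831195, p(178)=571701605655.
Final step: p(179) = p(178) + p(177) - p(174) - p(172) + p(167) + p(164) - p(157) - p(153) + p(144) + p(139) - p(128) - p(122) + p(109) + p(102) - p(87) - p(79) + p(62) + p(53) - p(34) - p(24) + p(3)
= 571701605655 + 522115831195 - 397125074750 - 330495499613 + 207890420102 + 156919475295 - 80630964769 - 54770336324 + 22540654445 + 13610949895 - 4351078600 - 2291320912 + 541946240 + 241265379 - 38887673 - 13848650 + 1300156 + 329931 - 12310 - 1575 + 3
= 625846753120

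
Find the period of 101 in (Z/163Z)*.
162

163 is prime, so ord(101) divides φ(163) = 162.
Divisors of 162: 1, 2, 3, 6, 9, 18, 27, 54, 81, 162.
Repeated squaring: 101^1 ≡ 101, 101^2 ≡ 95, 101^4 ≡ 60, 101^8 ≡ 14, 101^16 ≡ 33, 101^32 ≡ 111, 101^64 ≡ 96, 101^128 ≡ 88 (mod 163).
Test 101^d mod 163 for each divisor d in increasing order:
101^1 ≡ 101
101^2 ≡ 95
101^3 = 101^2·101^1 ≡ 141
101^6 = 101^4·101^2 ≡ 158
101^9 = 101^8·101^1 ≡ 110
101^18 = 101^16·101^2 ≡ 38
101^27 = 101^16·101^8·101^2·101^1 ≡ 105
101^54 = 101^32·101^16·101^4·101^2 ≡ 104
101^81 = 101^64·101^16·101^1 ≡ 162
101^162 = 101^128·101^32·101^2 ≡ 1  ← first divisor giving 1
The order is 162.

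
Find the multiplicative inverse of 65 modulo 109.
52

gcd(65, 109) = 1, so the inverse exists.
Extended Euclidean algorithm on (109, 65):
109 = 1 × 65 + 44  ⟹  44 = (1)·109 + (-1)·65
65 = 1 × 44 + 21  ⟹  21 = (-1)·109 + (2)·65
44 = 2 × 21 + 2  ⟹  2 = (3)·109 + (-5)·65
21 = 10 × 2 + 1  ⟹  1 = (-31)·109 + (52)·65
So (52)·65 ≡ 1 (mod 109), i.e. 65^(-1) ≡ 52 (mod 109).
Check: 65 × 52 = 3380 ≡ 1 (mod 109)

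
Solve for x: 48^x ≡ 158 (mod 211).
29

Baby-step giant-step with step n = ⌈√211⌉ = 15.
Baby steps 48^j mod 211 (j:value) for j=0..14: 0:1, 1:48, 2:194, 3:28, 4:78, 5:157, 6:151, 7:74, 8:176, 9:8, 10:173, 11:75, 12:13, 13:202, 14:201.
Giant-step multiplier: 48^(-15) ≡ 48^(210-15) = 48^195 ≡ 40 (mod 211).
Giant steps γ_i = 158·40^i mod 211: γ_0=158, γ_1=201 (in table at j=14).
x = i·n + j = 1·15 + 14 = 29.
Check: 48^29 ≡ 158 (mod 211).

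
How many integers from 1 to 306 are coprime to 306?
96

306 = 2 × 3^2 × 17
φ(n) = n × ∏(1 - 1/p) for each prime p dividing n
φ(306) = 306 × (1 - 1/2) × (1 - 1/3) × (1 - 1/17) = 96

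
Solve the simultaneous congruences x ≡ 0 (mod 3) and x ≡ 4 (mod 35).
39

Using Chinese Remainder Theorem:
M = 3 × 35 = 105
M1 = 35, M2 = 3
y1 = 35^(-1) mod 3 = 2
y2 = 3^(-1) mod 35 = 12
x = (0×35×2 + 4×3×12) mod 105 = 39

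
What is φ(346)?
172

346 = 2 × 173
φ(n) = n × ∏(1 - 1/p) for each prime p dividing n
φ(346) = 346 × (1 - 1/2) × (1 - 1/173) = 172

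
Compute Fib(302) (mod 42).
41

Matrix identity: Q^n = [[F_(n+1), F_n], [F_n, F_(n-1)]] with Q = [[1,1],[1,0]].
n = 302 = 100101110₂. Square-and-multiply, entries mod 42:
Q^1 = [[1,1],[1,0]]
Q^2 = (Q^1)² = [[2,1],[1,1]]
Q^4 = (Q^2)² = [[5,3],[3,2]]
Q^9 = (Q^4)²·Q = [[13,34],[34,21]]
Q^18 = (Q^9)² = [[23,22],[22,1]]
Q^37 = (Q^18)²·Q = [[29,5],[5,24]]
Q^75 = (Q^37)²·Q = [[39,26],[26,13]]
Q^151 = (Q^75)²·Q = [[21,13],[13,8]]
Q^302 = (Q^151)² = [[22,41],[41,23]]
F_302 mod 42 = Q^302[0][1] = 41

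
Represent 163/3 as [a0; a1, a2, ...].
[54; 3]

Euclidean algorithm steps:
163 = 54 × 3 + 1
3 = 3 × 1 + 0
Continued fraction: [54; 3]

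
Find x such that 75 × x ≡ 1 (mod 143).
82

gcd(75, 143) = 1, so the inverse exists.
Extended Euclidean algorithm on (143, 75):
143 = 1 × 75 + 68  ⟹  68 = (1)·143 + (-1)·75
75 = 1 × 68 + 7  ⟹  7 = (-1)·143 + (2)·75
68 = 9 × 7 + 5  ⟹  5 = (10)·143 + (-19)·75
7 = 1 × 5 + 2  ⟹  2 = (-11)·143 + (21)·75
5 = 2 × 2 + 1  ⟹  1 = (32)·143 + (-61)·75
So (-61)·75 ≡ 1 (mod 143), i.e. 75^(-1) ≡ -61 ≡ 82 (mod 143).
Check: 75 × 82 = 6150 ≡ 1 (mod 143)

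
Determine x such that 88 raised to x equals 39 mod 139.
45

Baby-step giant-step with step n = ⌈√139⌉ = 12.
Baby steps 88^j mod 139 (j:value) for j=0..11: 0:1, 1:88, 2:99, 3:94, 4:71, 5:132, 6:79, 7:2, 8:37, 9:59, 10:49, 11:3.
Giant-step multiplier: 88^(-12) ≡ 88^(138-12) = 88^126 ≡ 129 (mod 139).
Giant steps γ_i = 39·129^i mod 139: γ_0=39, γ_1=27, γ_2=8, γ_3=59 (in table at j=9).
x = i·n + j = 3·12 + 9 = 45.
Check: 88^45 ≡ 39 (mod 139).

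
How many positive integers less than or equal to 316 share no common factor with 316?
156

316 = 2^2 × 79
φ(n) = n × ∏(1 - 1/p) for each prime p dividing n
φ(316) = 316 × (1 - 1/2) × (1 - 1/79) = 156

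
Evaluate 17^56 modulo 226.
225

Repeated squaring. Binary of 56 = 111000.
17^1 ≡ 17 (mod 226); 17^2 ≡ 63 (mod 226); 17^4 ≡ 127 (mod 226); 17^8 ≡ 83 (mod 226); 17^16 ≡ 109 (mod 226); 17^32 ≡ 129 (mod 226)
17^56 = 17^8 × 17^16 × 17^32 ≡ 225 (mod 226)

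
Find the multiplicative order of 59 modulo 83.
41

83 is prime, so ord(59) divides φ(83) = 82.
Divisors of 82: 1, 2, 41, 82.
Repeated squaring: 59^1 ≡ 59, 59^2 ≡ 78, 59^4 ≡ 25, 59^8 ≡ 44, 59^16 ≡ 27, 59^32 ≡ 65, 59^64 ≡ 75 (mod 83).
Test 59^d mod 83 for each divisor d in increasing order:
59^1 ≡ 59
59^2 ≡ 78
59^41 = 59^32·59^8·59^1 ≡ 1  ← first divisor giving 1
The order is 41.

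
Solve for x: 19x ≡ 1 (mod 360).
19

gcd(19, 360) = 1, so the inverse exists.
Extended Euclidean algorithm on (360, 19):
360 = 18 × 19 + 18  ⟹  18 = (1)·360 + (-18)·19
19 = 1 × 18 + 1  ⟹  1 = (-1)·360 + (19)·19
So (19)·19 ≡ 1 (mod 360), i.e. 19^(-1) ≡ 19 (mod 360).
Check: 19 × 19 = 361 ≡ 1 (mod 360)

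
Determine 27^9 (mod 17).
7

Repeated squaring. Binary of 9 = 1001.
27^1 ≡ 10 (mod 17); 27^2 ≡ 15 (mod 17); 27^4 ≡ 4 (mod 17); 27^8 ≡ 16 (mod 17)
27^9 = 27^1 × 27^8 ≡ 7 (mod 17)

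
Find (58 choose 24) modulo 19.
0

Using Lucas' theorem:
Write n=58 and k=24 in base 19:
n in base 19: [3, 1]
k in base 19: [1, 5]
C(58,24) mod 19 = ∏ C(n_i, k_i) mod 19
Digit binomials (mod 19): C(3,1) = 3; C(1,5) = 0 (k_i > n_i)
Product: 3 × 0 = 0 ≡ 0 (mod 19)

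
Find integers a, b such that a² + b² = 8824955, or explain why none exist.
Not possible

Factorization: 8824955 = 5 × 17 × 47^3
By Fermat: n is sum of two squares iff every prime p ≡ 3 (mod 4) appears to even power.
Prime(s) ≡ 3 (mod 4) with odd exponent: [(47, 3)]
Therefore 8824955 cannot be expressed as a² + b².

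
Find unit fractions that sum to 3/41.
1/14 + 1/574

Greedy algorithm:
3/41: ceiling(41/3) = 14, use 1/14
1/574: ceiling(574/1) = 574, use 1/574
Result: 3/41 = 1/14 + 1/574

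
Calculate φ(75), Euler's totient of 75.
40

75 = 3 × 5^2
φ(n) = n × ∏(1 - 1/p) for each prime p dividing n
φ(75) = 75 × (1 - 1/3) × (1 - 1/5) = 40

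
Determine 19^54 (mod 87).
67

Repeated squaring. Binary of 54 = 110110.
19^1 ≡ 19 (mod 87); 19^2 ≡ 13 (mod 87); 19^4 ≡ 82 (mod 87); 19^8 ≡ 25 (mod 87); 19^16 ≡ 16 (mod 87); 19^32 ≡ 82 (mod 87)
19^54 = 19^2 × 19^4 × 19^16 × 19^32 ≡ 67 (mod 87)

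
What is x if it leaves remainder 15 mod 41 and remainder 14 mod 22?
630

Using Chinese Remainder Theorem:
M = 41 × 22 = 902
M1 = 22, M2 = 41
y1 = 22^(-1) mod 41 = 28
y2 = 41^(-1) mod 22 = 7
x = (15×22×28 + 14×41×7) mod 902 = 630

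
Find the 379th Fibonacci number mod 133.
96

Matrix identity: Q^n = [[F_(n+1), F_n], [F_n, F_(n-1)]] with Q = [[1,1],[1,0]].
n = 379 = 101111011₂. Square-and-multiply, entries mod 133:
Q^1 = [[1,1],[1,0]]
Q^2 = (Q^1)² = [[2,1],[1,1]]
Q^5 = (Q^2)²·Q = [[8,5],[5,3]]
Q^11 = (Q^5)²·Q = [[11,89],[89,55]]
Q^23 = (Q^11)²·Q = [[84,62],[62,22]]
Q^47 = (Q^23)²·Q = [[49,127],[127,55]]
Q^94 = (Q^47)² = [[43,41],[41,2]]
Q^189 = (Q^94)²·Q = [[55,72],[72,116]]
Q^379 = (Q^189)²·Q = [[39,96],[96,76]]
F_379 mod 133 = Q^379[0][1] = 96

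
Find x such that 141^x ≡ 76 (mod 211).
138

Baby-step giant-step with step n = ⌈√211⌉ = 15.
Baby steps 141^j mod 211 (j:value) for j=0..14: 0:1, 1:141, 2:47, 3:86, 4:99, 5:33, 6:11, 7:74, 8:95, 9:102, 10:34, 11:152, 12:121, 13:181, 14:201.
Giant-step multiplier: 141^(-15) ≡ 141^(210-15) = 141^195 ≡ 63 (mod 211).
Giant steps γ_i = 76·63^i mod 211: γ_0=76, γ_1=146, γ_2=125, γ_3=68, γ_4=64, γ_5=23, γ_6=183, γ_7=135, γ_8=65, γ_9=86 (in table at j=3).
x = i·n + j = 9·15 + 3 = 138.
Check: 141^138 ≡ 76 (mod 211).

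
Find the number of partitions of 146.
27517052599

p(n) counts ways to write n as a sum of positive integers (order ignored).
Euler's pentagonal recurrence: p(k) = p(k-1) + p(k-2) - p(k-5) - p(k-7) + p(k-12) + p(k-15) - ... (offsets j(3j∓1)/2, signs ++--, p(0)=1, p(<0)=0).
DP table for k = 0..145: p(0)=1, p(1)=1, p(2)=2, p(3)=3, p(4)=5, p(5)=7, p(6)=11, p(7)=15, p(8)=22, p(9)=30, p(10)=42, p(11)=56, p(12)=77, p(13)=101, p(14)=135, p(15)=176, p(16)=231, p(17)=297, p(18)=385, p(19)=490, p(20)=627, p(21)=792, p(22)=1002, p(23)=1255, p(24)=1575, p(25)=1958, p(26)=2436, p(27)=3010, p(28)=3718, p(29)=4565, p(30)=5604, p(31)=6842, p(32)=8349, p(33)=10143, p(34)=12310, p(35)=14883, p(36)=17977, p(37)=21637, p(38)=26015, p(39)=31185, p(40)=37338, p(41)=44583, p(42)=53174, p(43)=63261, p(44)=75175, p(45)=89134, p(46)=105558, p(47)=124754, p(48)=147273, p(49)=173525, p(50)=204226, p(51)=239943, p(52)=281589, p(53)=329931, p(54)=386155, p(55)=451276, p(56)=526823, p(57)=614154, p(58)=715220, p(59)=831820, p(60)=966467, p(61)=1121505, p(62)=1300156, p(63)=1505499, p(64)=1741630, p(65)=2012558, p(66)=2323520, p(67)=2679689, p(68)=3087735, p(69)=3554345, p(70)=4087968, p(71)=4697205, p(72)=5392783, p(73)=6185689, p(74)=7089500, p(75)=8118264, p(76)=9289091, p(77)=10619863, p(78)=12132164, p(79)=13848650, p(80)=15796476, p(81)=18004327, p(82)=20506255, p(83)=23338469, p(84)=26543660, p(85)=30167357, p(86)=34262962, p(87)=38887673, p(88)=44108109, p(89)=49995925, p(90)=56634173, p(91)=64112359, p(92)=72533807, p(93)=82010177, p(94)=92669720, p(95)=104651419, p(96)=118114304, p(97)=133230930, p(98)=150198136, p(99)=169229875, p(100)=190569292, p(101)=214481126, p(102)=241265379, p(103)=271248950, p(104)=304801365, p(105)=342325709, p(106)=384276336, p(107)=431149389, p(108)=483502844, p(109)=541946240, p(110)=607163746, p(111)=679903203, p(112)=761002156, p(113)=851376628, p(114)=952050665, p(115)=1064144451, p(116)=1188908248, p(117)=1327710076, p(118)=1482074143, p(119)=1653668665, p(120)=1844349560, p(121)=2056148051, p(122)=2291320912, p(123)=2552338241, p(124)=2841940500, p(125)=3163127352, p(126)=3519222692, p(127)=3913864295, p(128)=4351078600, p(129)=4835271870, p(130)=5371315400, p(131)=5964539504, p(132)=6620830889, p(133)=7346629512, p(134)=8149040695, p(135)=9035836076, p(136)=10015581680, p(137)=11097645016, p(138)=12292341831, p(139)=13610949895, p(140)=15065878135, p(141)=16670689208, p(142)=18440293320, p(143)=20390982757, p(144)=22540654445, p(145)=24908858009.
Final step: p(146) = p(145) + p(144) - p(141) - p(139) + p(134) + p(131) - p(124) - p(120) + p(111) + p(106) - p(95) - p(89) + p(76) + p(69) - p(54) - p(46) + p(29) + p(20) - p(1)
= 24908858009 + 22540654445 - 16670689208 - 13610949895 + 8149040695 + 5964539504 - 2841940500 - 1844349560 + 679903203 + 384276336 - 104651419 - 49995925 + 9289091 + 3554345 - 386155 - 105558 + 4565 + 627 - 1
= 27517052599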